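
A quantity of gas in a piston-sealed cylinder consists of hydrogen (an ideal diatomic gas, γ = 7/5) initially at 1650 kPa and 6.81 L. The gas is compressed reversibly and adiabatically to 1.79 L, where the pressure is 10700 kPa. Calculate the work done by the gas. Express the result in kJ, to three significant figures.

Adiabatic: W = (P₁V₁ − P₂V₂)/(γ − 1) with γ = 7/5.
P₁V₁ = 11236 J, P₂V₂ = 19153 J.
W = (11236 − 19153) / 0.4 = -19791 J.

W ≈ -19.8 kJ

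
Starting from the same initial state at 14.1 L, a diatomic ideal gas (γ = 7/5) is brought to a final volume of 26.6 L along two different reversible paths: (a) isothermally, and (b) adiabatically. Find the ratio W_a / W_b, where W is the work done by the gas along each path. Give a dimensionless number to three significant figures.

Path (a) isothermal: W = P₁V₁ ln(V₂/V₁) → W_a/(P₁V₁) = 0.6347.
Path (b) adiabatic: W = P₁V₁(1 − (V₁/V₂)^(γ−1))/(γ−1) → W_b/(P₁V₁) = 0.5606.
W_a / W_b = 0.6347 / 0.5606 = 1.132.

W_a / W_b ≈ 1.13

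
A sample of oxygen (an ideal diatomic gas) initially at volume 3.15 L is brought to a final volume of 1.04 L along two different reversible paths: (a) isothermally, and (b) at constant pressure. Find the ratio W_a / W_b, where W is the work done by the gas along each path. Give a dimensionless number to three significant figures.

Path (a) isothermal: W = P₁V₁ ln(V₂/V₁) → W_a/(P₁V₁) = -1.108.
Path (b) isobaric: W = P₁(V₂ − V₁) → W_b/(P₁V₁) = -0.6698.
W_a / W_b = -1.108 / -0.6698 = 1.654.

W_a / W_b ≈ 1.65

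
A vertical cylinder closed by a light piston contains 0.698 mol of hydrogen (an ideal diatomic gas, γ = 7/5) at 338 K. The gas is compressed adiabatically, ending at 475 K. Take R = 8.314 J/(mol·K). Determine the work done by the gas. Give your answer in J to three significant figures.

Adiabatic ⇒ Q = 0, so W_by = −ΔU = nCᵥ(T₁ − T₂).
Cᵥ = 5R/2 = 20.79 J/(mol·K).
W = (0.698)(20.79)(338 − 475) = -1988 J.

W ≈ -1990 J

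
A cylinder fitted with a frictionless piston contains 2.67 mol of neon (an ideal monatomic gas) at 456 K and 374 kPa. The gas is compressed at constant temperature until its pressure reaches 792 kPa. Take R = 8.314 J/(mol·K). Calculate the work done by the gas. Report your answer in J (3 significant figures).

Isothermal process: W = nRT ln(V₂/V₁) = nRT ln(P₁/P₂).
W = (2.67)(8.314)(456) × ln(374/792)
  = 10122 × ln(0.4722) = 10122 × -0.7503
W_by_gas = -7595 J.

W ≈ -7590 J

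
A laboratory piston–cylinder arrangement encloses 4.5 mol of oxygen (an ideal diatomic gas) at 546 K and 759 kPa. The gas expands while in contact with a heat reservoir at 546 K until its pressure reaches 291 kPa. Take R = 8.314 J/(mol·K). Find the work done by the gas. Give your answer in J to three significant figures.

W ≈ 19600 J

Isothermal process: W = nRT ln(V₂/V₁) = nRT ln(P₁/P₂).
W = (4.5)(8.314)(546) × ln(759/291)
  = 20427 × ln(2.608) = 20427 × 0.9587
W_by_gas = 19583 J.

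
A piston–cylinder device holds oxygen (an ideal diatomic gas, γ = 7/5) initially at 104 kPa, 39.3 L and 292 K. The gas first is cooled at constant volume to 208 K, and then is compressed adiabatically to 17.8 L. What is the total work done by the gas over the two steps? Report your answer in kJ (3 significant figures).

Step 1 (isochoric): W = 0 (constant volume).
After step 1: P = 74.08 kPa (V unchanged).
Step 2 (adiabatic): W = (P₁V₁ − P₂V₂)/(γ−1) = (2911 − 3997)/0.4 = -2713 J.
W_total = 0 − 2713 = -2713 J.

W_total ≈ -2.71 kJ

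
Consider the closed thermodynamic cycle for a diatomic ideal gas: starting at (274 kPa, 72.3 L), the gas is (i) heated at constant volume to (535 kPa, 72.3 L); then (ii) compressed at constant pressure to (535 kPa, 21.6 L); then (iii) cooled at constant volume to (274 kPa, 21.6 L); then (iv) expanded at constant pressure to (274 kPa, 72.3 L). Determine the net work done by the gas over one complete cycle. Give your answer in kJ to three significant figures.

Constant-volume legs do no work.
W(ii) = (535)(21.6 − 72.3) = -27124 J; W(iv) = (274)(72.3 − 21.6) = 13892 J.
W_net = -27124 + 13892 = -13233 J (the counter-clockwise enclosed area).

W_net ≈ -13.2 kJ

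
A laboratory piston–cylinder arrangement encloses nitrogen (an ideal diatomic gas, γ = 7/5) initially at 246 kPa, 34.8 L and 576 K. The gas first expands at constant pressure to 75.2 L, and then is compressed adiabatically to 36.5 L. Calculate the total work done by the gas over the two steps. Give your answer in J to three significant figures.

Step 1 (isobaric): W = PΔV = (246 kPa)(75.2 − 34.8 L) = 9938 J.
After step 1: P = 246 kPa, V = 75.2 L, T = 1245 K.
Step 2 (adiabatic): W = (P₁V₁ − P₂V₂)/(γ−1) = (18499 − 24701)/0.4 = -15506 J.
W_total = 9938 − 15506 = -5567 J.

W_total ≈ -5570 J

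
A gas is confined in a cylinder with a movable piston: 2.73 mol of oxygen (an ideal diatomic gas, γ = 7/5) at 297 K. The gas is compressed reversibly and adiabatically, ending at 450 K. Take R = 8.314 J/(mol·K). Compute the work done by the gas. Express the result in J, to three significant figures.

W ≈ -8680 J

Adiabatic ⇒ Q = 0, so W_by = −ΔU = nCᵥ(T₁ − T₂).
Cᵥ = 5R/2 = 20.79 J/(mol·K).
W = (2.73)(20.79)(297 − 450) = -8682 J.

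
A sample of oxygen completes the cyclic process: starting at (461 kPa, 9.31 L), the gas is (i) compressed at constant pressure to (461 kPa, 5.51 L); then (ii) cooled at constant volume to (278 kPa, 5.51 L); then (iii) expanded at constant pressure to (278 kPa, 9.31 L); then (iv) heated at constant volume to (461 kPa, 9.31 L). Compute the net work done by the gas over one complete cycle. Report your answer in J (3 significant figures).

W_net ≈ -695 J

Constant-volume legs do no work.
W(i) = (461)(5.51 − 9.31) = -1752 J; W(iii) = (278)(9.31 − 5.51) = 1056 J.
W_net = -1752 + 1056 = -695.4 J (the counter-clockwise enclosed area).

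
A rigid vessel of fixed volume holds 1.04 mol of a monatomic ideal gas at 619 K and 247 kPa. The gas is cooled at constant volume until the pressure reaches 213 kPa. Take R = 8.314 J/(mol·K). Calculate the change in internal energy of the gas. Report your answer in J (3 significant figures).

ΔU ≈ -1110 J

Constant volume ⇒ W = 0, so Q = ΔU = nCᵥΔT with Cᵥ = 3R/2 = 12.47 J/(mol·K).
At constant V, T₂/T₁ = P₂/P₁ ⇒ ΔT = T₁(P₂/P₁ − 1) = 619·(213/247 − 1) = -85.21 K.
ΔU = (1.04)(12.47)(-85.21) = -1105 J.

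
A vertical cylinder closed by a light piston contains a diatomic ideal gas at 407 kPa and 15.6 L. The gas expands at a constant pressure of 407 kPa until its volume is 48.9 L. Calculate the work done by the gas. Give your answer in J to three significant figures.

W ≈ 13600 J

Isobaric: W = P ΔV.
W = (407 kPa)(48.9 − 15.6 L) = (407)(33.3) = 13553 J.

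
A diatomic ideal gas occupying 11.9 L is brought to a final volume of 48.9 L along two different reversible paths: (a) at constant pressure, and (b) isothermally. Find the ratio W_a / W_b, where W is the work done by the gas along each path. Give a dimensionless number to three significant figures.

Path (a) isobaric: W = P₁(V₂ − V₁) → W_a/(P₁V₁) = 3.109.
Path (b) isothermal: W = P₁V₁ ln(V₂/V₁) → W_b/(P₁V₁) = 1.413.
W_a / W_b = 3.109 / 1.413 = 2.2.

W_a / W_b ≈ 2.20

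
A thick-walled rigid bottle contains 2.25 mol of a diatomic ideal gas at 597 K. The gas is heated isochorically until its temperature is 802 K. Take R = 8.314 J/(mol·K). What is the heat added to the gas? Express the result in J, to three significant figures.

Constant volume ⇒ W = 0, so Q = ΔU = nCᵥΔT with Cᵥ = 5R/2 = 20.79 J/(mol·K).
ΔU = (2.25)(20.79)(802 − 597) = 9587 J.

Q ≈ 9590 J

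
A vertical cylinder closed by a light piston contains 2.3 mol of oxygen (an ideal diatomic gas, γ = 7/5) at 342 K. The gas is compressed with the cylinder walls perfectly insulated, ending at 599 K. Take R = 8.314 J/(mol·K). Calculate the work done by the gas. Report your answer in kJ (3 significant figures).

Adiabatic ⇒ Q = 0, so W_by = −ΔU = nCᵥ(T₁ − T₂).
Cᵥ = 5R/2 = 20.79 J/(mol·K).
W = (2.3)(20.79)(342 − 599) = -12286 J.

W ≈ -12.3 kJ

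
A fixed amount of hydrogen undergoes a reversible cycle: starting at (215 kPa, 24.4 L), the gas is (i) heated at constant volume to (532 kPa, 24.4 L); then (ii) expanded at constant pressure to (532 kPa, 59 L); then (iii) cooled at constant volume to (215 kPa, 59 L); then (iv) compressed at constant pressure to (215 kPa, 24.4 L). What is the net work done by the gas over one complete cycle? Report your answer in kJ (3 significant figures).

W_net ≈ 11.0 kJ

Constant-volume legs do no work.
W(ii) = (532)(59 − 24.4) = 18407 J; W(iv) = (215)(24.4 − 59) = -7439 J.
W_net = 18407 − 7439 = 10968 J (the clockwise enclosed area).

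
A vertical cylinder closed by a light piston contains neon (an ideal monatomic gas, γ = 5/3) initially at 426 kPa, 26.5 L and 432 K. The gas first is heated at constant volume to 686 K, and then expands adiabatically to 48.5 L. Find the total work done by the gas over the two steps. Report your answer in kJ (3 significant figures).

Step 1 (isochoric): W = 0 (constant volume).
After step 1: P = 676.5 kPa (V unchanged).
Step 2 (adiabatic): W = (P₁V₁ − P₂V₂)/(γ−1) = (17927 − 11981)/0.667 = 8918 J.
W_total = 0 + 8918 = 8918 J.

W_total ≈ 8.92 kJ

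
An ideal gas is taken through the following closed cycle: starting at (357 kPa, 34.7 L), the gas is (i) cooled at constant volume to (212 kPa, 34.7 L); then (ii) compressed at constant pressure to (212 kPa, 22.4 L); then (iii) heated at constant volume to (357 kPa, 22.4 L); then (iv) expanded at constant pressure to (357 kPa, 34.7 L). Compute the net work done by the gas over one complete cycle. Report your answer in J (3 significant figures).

Constant-volume legs do no work.
W(ii) = (212)(22.4 − 34.7) = -2608 J; W(iv) = (357)(34.7 − 22.4) = 4391 J.
W_net = -2608 + 4391 = 1784 J (the clockwise enclosed area).

W_net ≈ 1780 J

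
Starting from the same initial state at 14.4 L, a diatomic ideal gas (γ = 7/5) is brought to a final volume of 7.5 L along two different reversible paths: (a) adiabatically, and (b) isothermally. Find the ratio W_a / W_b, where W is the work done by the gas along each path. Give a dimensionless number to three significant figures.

Path (a) adiabatic: W = P₁V₁(1 − (V₁/V₂)^(γ−1))/(γ−1) → W_a/(P₁V₁) = -0.7453.
Path (b) isothermal: W = P₁V₁ ln(V₂/V₁) → W_b/(P₁V₁) = -0.6523.
W_a / W_b = -0.7453 / -0.6523 = 1.143.

W_a / W_b ≈ 1.14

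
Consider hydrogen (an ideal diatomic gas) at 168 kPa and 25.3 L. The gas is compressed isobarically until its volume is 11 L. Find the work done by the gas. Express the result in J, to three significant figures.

Isobaric: W = P ΔV.
W = (168 kPa)(11 − 25.3 L) = (168)(-14.3) = -2402 J.

W ≈ -2400 J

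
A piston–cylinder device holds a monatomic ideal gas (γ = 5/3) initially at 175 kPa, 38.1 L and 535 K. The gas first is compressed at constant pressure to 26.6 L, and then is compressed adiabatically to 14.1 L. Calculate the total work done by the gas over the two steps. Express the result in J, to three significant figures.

Step 1 (isobaric): W = PΔV = (175 kPa)(26.6 − 38.1 L) = -2012 J.
After step 1: P = 175 kPa, V = 26.6 L, T = 373.5 K.
Step 2 (adiabatic): W = (P₁V₁ − P₂V₂)/(γ−1) = (4655 − 7107)/0.667 = -3678 J.
W_total = -2012 − 3678 = -5691 J.

W_total ≈ -5690 J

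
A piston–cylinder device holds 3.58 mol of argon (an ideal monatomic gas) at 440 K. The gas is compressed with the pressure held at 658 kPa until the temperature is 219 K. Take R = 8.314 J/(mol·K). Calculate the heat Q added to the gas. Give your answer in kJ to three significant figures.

Isobaric: W = nRΔT = (3.58)(8.314)(-221) = -6578 J.
ΔU = nCᵥΔT with Cᵥ = 3R/2: ΔU = (3.58)(12.47)(-221) = -9867 J.
Q = ΔU + W = -9867 − 6578 = -16445 J.

Q ≈ -16.4 kJ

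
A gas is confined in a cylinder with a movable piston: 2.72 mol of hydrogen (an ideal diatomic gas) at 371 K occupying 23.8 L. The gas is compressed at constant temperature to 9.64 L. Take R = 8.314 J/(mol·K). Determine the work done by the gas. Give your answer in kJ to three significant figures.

Isothermal: W = nRT ln(V₂/V₁).
W = (2.72)(8.314)(371) × ln(9.64/23.8)
  = 8390 × -0.9038
W_by_gas = -7582 J.

W ≈ -7.58 kJ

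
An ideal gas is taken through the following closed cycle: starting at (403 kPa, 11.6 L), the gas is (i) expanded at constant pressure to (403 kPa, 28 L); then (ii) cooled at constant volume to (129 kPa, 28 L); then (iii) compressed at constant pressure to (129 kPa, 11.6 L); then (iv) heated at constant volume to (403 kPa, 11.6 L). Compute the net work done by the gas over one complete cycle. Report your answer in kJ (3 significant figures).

Constant-volume legs do no work.
W(i) = (403)(28 − 11.6) = 6609 J; W(iii) = (129)(11.6 − 28) = -2116 J.
W_net = 6609 − 2116 = 4494 J (the clockwise enclosed area).

W_net ≈ 4.49 kJ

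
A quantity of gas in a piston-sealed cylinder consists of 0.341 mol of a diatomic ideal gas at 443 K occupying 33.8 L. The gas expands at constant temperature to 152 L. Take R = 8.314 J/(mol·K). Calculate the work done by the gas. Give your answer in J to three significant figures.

W ≈ 1890 J

Isothermal: W = nRT ln(V₂/V₁).
W = (0.341)(8.314)(443) × ln(152/33.8)
  = 1256 × 1.503
W_by_gas = 1888 J.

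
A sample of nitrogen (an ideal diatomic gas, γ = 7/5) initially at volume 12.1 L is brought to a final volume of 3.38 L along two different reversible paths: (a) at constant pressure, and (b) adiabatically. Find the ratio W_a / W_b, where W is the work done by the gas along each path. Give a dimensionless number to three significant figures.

W_a / W_b ≈ 0.433

Path (a) isobaric: W = P₁(V₂ − V₁) → W_a/(P₁V₁) = -0.7207.
Path (b) adiabatic: W = P₁V₁(1 − (V₁/V₂)^(γ−1))/(γ−1) → W_b/(P₁V₁) = -1.664.
W_a / W_b = -0.7207 / -1.664 = 0.4331.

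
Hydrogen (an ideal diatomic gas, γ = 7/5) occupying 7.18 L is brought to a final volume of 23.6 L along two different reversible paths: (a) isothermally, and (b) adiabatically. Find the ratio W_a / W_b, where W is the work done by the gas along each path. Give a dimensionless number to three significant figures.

W_a / W_b ≈ 1.26

Path (a) isothermal: W = P₁V₁ ln(V₂/V₁) → W_a/(P₁V₁) = 1.19.
Path (b) adiabatic: W = P₁V₁(1 − (V₁/V₂)^(γ−1))/(γ−1) → W_b/(P₁V₁) = 0.9468.
W_a / W_b = 1.19 / 0.9468 = 1.257.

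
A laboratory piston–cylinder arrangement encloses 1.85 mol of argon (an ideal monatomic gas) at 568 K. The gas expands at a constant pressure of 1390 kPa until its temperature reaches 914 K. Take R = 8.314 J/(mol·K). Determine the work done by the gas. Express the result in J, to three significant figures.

W ≈ 5320 J

Isobaric: W = P ΔV = nR ΔT.
W = (1.85)(8.314)(914 − 568) = 5322 J.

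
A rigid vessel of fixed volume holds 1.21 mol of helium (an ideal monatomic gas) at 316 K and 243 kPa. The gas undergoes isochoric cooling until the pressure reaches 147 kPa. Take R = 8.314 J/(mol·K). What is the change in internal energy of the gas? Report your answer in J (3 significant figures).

Constant volume ⇒ W = 0, so Q = ΔU = nCᵥΔT with Cᵥ = 3R/2 = 12.47 J/(mol·K).
At constant V, T₂/T₁ = P₂/P₁ ⇒ ΔT = T₁(P₂/P₁ − 1) = 316·(147/243 − 1) = -124.8 K.
ΔU = (1.21)(12.47)(-124.8) = -1884 J.

ΔU ≈ -1880 J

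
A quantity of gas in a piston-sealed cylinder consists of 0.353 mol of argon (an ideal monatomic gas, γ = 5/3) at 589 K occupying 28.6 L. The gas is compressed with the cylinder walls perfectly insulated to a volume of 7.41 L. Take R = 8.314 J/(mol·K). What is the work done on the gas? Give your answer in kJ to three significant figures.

Adiabatic: TV^(γ−1) = const with γ = 5/3.
T₂ = T₁ (V₁/V₂)^(γ−1) = 589 × (28.6/7.41)^0.667 = 589 × 2.461 = 1449 K.
W_by = nCᵥ(T₁ − T₂) = (0.353)(12.47)(589 − 1449) = -3787 J.
Work on gas = −W_by = 3787 J.

W ≈ 3.79 kJ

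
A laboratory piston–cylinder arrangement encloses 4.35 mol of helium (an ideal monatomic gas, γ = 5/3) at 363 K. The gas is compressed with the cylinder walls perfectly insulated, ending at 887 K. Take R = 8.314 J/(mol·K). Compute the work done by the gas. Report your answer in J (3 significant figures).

Adiabatic ⇒ Q = 0, so W_by = −ΔU = nCᵥ(T₁ − T₂).
Cᵥ = 3R/2 = 12.47 J/(mol·K).
W = (4.35)(12.47)(363 − 887) = -28426 J.

W ≈ -28400 J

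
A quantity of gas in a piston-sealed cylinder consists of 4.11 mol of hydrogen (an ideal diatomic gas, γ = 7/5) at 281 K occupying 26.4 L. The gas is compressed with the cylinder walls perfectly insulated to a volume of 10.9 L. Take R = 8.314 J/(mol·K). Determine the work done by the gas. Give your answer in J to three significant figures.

W ≈ -10200 J

Adiabatic: TV^(γ−1) = const with γ = 7/5.
T₂ = T₁ (V₁/V₂)^(γ−1) = 281 × (26.4/10.9)^0.4 = 281 × 1.425 = 400.3 K.
W_by = nCᵥ(T₁ − T₂) = (4.11)(20.79)(281 − 400.3) = -10191 J.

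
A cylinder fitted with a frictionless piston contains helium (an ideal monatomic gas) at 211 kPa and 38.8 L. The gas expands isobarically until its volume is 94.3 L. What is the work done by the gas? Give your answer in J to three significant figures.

Isobaric: W = P ΔV.
W = (211 kPa)(94.3 − 38.8 L) = (211)(55.5) = 11710 J.

W ≈ 11700 J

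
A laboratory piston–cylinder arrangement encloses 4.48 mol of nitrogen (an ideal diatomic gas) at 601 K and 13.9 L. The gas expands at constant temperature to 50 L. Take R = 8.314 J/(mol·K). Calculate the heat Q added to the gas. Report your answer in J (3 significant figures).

Isothermal ⇒ ΔU = 0, so Q = W = nRT ln(V₂/V₁).
Q = (4.48)(8.314)(601) ln(50/13.9) = 22385 × 1.28 = 28656 J.

Q ≈ 28700 J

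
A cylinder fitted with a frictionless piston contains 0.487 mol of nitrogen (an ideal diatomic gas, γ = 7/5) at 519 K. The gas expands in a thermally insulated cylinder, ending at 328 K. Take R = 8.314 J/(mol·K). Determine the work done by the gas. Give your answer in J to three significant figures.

W ≈ 1930 J

Adiabatic ⇒ Q = 0, so W_by = −ΔU = nCᵥ(T₁ − T₂).
Cᵥ = 5R/2 = 20.79 J/(mol·K).
W = (0.487)(20.79)(519 − 328) = 1933 J.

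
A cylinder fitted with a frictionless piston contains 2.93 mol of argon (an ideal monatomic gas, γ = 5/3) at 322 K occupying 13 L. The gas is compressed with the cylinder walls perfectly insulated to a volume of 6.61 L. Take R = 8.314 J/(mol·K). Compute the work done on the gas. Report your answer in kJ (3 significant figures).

W ≈ 6.70 kJ

Adiabatic: TV^(γ−1) = const with γ = 5/3.
T₂ = T₁ (V₁/V₂)^(γ−1) = 322 × (13/6.61)^0.667 = 322 × 1.57 = 505.5 K.
W_by = nCᵥ(T₁ − T₂) = (2.93)(12.47)(322 − 505.5) = -6704 J.
Work on gas = −W_by = 6704 J.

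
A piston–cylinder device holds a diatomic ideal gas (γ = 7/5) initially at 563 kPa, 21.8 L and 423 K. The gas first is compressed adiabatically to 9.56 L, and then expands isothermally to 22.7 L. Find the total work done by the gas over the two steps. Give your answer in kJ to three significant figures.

Step 1 (adiabatic): W = (P₁V₁ − P₂V₂)/(γ−1) = (12273 − 17067)/0.4 = -11985 J.
After step 1: P = 1785 kPa, V = 9.56 L, T = 588.2 K.
Step 2 (isothermal): W = P₁V₁ ln(V₂/V₁) = (17067) ln(22.7/9.56) = 14759 J.
W_total = -11985 + 14759 = 2775 J.

W_total ≈ 2.77 kJ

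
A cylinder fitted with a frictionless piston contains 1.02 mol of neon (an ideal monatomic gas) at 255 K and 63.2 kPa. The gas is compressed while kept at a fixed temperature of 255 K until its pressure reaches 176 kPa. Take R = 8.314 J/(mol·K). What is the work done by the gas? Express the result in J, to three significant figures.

Isothermal process: W = nRT ln(V₂/V₁) = nRT ln(P₁/P₂).
W = (1.02)(8.314)(255) × ln(63.2/176)
  = 2162 × ln(0.3591) = 2162 × -1.024
W_by_gas = -2215 J.

W ≈ -2210 J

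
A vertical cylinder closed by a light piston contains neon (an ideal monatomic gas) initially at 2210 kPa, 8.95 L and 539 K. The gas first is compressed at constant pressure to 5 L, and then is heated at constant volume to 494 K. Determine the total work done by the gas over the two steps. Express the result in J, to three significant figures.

W_total ≈ -8730 J

Step 1 (isobaric): W = PΔV = (2210 kPa)(5 − 8.95 L) = -8729 J.
Step 2 (isochoric): W = 0 (constant volume).
W_total = -8729 + 0 = -8729 J.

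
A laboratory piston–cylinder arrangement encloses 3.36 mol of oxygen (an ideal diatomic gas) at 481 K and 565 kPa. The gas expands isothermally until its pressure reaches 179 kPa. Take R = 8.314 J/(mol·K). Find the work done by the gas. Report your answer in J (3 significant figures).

W ≈ 15400 J

Isothermal process: W = nRT ln(V₂/V₁) = nRT ln(P₁/P₂).
W = (3.36)(8.314)(481) × ln(565/179)
  = 13437 × ln(3.156) = 13437 × 1.149
W_by_gas = 15445 J.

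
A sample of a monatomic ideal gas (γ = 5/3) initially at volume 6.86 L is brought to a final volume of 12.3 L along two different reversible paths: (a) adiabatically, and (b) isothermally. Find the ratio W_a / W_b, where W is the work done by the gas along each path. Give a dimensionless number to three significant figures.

W_a / W_b ≈ 0.828

Path (a) adiabatic: W = P₁V₁(1 − (V₁/V₂)^(γ−1))/(γ−1) → W_a/(P₁V₁) = 0.4837.
Path (b) isothermal: W = P₁V₁ ln(V₂/V₁) → W_b/(P₁V₁) = 0.5839.
W_a / W_b = 0.4837 / 0.5839 = 0.8283.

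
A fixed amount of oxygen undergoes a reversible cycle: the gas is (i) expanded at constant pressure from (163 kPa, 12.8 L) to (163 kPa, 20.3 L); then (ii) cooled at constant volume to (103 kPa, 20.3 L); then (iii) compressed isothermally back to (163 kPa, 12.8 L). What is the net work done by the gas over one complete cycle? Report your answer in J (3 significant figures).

W_net ≈ 258 J

Leg (i): W = PΔV = (163)(20.3 − 12.8) = 1222 J.
Leg (ii): W = 0.
Leg (iii): W = PᵢVᵢ ln(V_f/Vᵢ) = (2091) ln(12.8/20.3) = -964.3 J.
W_net = 1222 − 964.3 = 258.2 J.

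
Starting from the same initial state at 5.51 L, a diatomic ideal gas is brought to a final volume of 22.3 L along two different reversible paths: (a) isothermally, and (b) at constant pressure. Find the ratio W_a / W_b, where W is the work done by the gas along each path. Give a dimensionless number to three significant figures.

Path (a) isothermal: W = P₁V₁ ln(V₂/V₁) → W_a/(P₁V₁) = 1.398.
Path (b) isobaric: W = P₁(V₂ − V₁) → W_b/(P₁V₁) = 3.047.
W_a / W_b = 1.398 / 3.047 = 0.4588.

W_a / W_b ≈ 0.459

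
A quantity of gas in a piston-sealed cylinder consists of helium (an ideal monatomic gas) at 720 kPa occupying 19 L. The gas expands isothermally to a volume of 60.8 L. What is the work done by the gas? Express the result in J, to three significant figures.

Isothermal: W = nRT ln(V₂/V₁) = P₁V₁ ln(V₂/V₁).
P₁V₁ = (720 kPa)(19 L) = 13680 J.
W = 13680 × ln(60.8/19) = 13680 × 1.163
W_by_gas = 15912 J.

W ≈ 15900 J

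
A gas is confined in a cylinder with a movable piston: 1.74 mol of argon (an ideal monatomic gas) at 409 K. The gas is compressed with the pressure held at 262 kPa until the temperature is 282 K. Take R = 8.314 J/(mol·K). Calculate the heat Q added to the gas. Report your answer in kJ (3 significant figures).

Isobaric: W = nRΔT = (1.74)(8.314)(-127) = -1837 J.
ΔU = nCᵥΔT with Cᵥ = 3R/2: ΔU = (1.74)(12.47)(-127) = -2756 J.
Q = ΔU + W = -2756 − 1837 = -4593 J.

Q ≈ -4.59 kJ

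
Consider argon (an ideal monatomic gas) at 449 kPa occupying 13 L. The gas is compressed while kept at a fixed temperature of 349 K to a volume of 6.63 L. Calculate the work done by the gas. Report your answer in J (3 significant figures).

W ≈ -3930 J

Isothermal: W = nRT ln(V₂/V₁) = P₁V₁ ln(V₂/V₁).
P₁V₁ = (449 kPa)(13 L) = 5837 J.
W = 5837 × ln(6.63/13) = 5837 × -0.6733
W_by_gas = -3930 J.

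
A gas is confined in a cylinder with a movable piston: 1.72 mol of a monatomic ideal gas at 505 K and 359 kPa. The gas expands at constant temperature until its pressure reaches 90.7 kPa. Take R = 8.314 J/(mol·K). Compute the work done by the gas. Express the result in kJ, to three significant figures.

W ≈ 9.94 kJ

Isothermal process: W = nRT ln(V₂/V₁) = nRT ln(P₁/P₂).
W = (1.72)(8.314)(505) × ln(359/90.7)
  = 7222 × ln(3.958) = 7222 × 1.376
W_by_gas = 9935 J.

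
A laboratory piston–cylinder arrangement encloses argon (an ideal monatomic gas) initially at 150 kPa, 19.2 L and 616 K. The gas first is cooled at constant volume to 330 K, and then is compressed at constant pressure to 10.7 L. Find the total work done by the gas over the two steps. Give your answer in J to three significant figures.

W_total ≈ -683 J

Step 1 (isochoric): W = 0 (constant volume).
After step 1: P = 80.36 kPa (V unchanged).
Step 2 (isobaric): W = PΔV = (80.36 kPa)(10.7 − 19.2 L) = -683 J.
W_total = 0 − 683 = -683 J.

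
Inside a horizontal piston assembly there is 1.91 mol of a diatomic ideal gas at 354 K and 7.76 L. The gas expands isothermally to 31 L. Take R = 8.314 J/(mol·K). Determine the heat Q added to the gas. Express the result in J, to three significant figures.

Q ≈ 7790 J

Isothermal ⇒ ΔU = 0, so Q = W = nRT ln(V₂/V₁).
Q = (1.91)(8.314)(354) ln(31/7.76) = 5621 × 1.385 = 7786 J.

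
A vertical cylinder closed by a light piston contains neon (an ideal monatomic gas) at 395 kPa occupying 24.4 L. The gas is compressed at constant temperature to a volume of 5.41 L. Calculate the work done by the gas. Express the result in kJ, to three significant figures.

W ≈ -14.5 kJ

Isothermal: W = nRT ln(V₂/V₁) = P₁V₁ ln(V₂/V₁).
P₁V₁ = (395 kPa)(24.4 L) = 9638 J.
W = 9638 × ln(5.41/24.4) = 9638 × -1.506
W_by_gas = -14518 J.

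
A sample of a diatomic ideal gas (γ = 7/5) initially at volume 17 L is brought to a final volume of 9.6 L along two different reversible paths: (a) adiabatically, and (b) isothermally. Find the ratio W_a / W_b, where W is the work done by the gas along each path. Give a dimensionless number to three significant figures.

W_a / W_b ≈ 1.12

Path (a) adiabatic: W = P₁V₁(1 − (V₁/V₂)^(γ−1))/(γ−1) → W_a/(P₁V₁) = -0.642.
Path (b) isothermal: W = P₁V₁ ln(V₂/V₁) → W_b/(P₁V₁) = -0.5715.
W_a / W_b = -0.642 / -0.5715 = 1.124.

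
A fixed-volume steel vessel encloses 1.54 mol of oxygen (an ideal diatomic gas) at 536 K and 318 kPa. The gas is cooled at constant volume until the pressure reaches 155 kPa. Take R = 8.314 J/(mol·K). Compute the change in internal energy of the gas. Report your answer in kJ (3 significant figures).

ΔU ≈ -8.79 kJ

Constant volume ⇒ W = 0, so Q = ΔU = nCᵥΔT with Cᵥ = 5R/2 = 20.79 J/(mol·K).
At constant V, T₂/T₁ = P₂/P₁ ⇒ ΔT = T₁(P₂/P₁ − 1) = 536·(155/318 − 1) = -274.7 K.
ΔU = (1.54)(20.79)(-274.7) = -8794 J.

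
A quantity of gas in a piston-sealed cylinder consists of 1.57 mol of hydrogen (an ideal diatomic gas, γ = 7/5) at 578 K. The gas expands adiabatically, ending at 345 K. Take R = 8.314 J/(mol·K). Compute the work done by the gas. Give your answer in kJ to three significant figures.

Adiabatic ⇒ Q = 0, so W_by = −ΔU = nCᵥ(T₁ − T₂).
Cᵥ = 5R/2 = 20.79 J/(mol·K).
W = (1.57)(20.79)(578 − 345) = 7603 J.

W ≈ 7.60 kJ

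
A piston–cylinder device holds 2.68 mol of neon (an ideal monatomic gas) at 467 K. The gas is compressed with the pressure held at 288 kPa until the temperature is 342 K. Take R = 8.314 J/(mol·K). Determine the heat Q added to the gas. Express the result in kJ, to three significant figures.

Isobaric: W = nRΔT = (2.68)(8.314)(-125) = -2785 J.
ΔU = nCᵥΔT with Cᵥ = 3R/2: ΔU = (2.68)(12.47)(-125) = -4178 J.
Q = ΔU + W = -4178 − 2785 = -6963 J.

Q ≈ -6.96 kJ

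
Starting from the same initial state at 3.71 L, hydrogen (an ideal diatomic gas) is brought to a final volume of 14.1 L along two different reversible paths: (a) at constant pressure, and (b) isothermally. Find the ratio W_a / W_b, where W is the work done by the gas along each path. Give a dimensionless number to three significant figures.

W_a / W_b ≈ 2.10

Path (a) isobaric: W = P₁(V₂ − V₁) → W_a/(P₁V₁) = 2.801.
Path (b) isothermal: W = P₁V₁ ln(V₂/V₁) → W_b/(P₁V₁) = 1.335.
W_a / W_b = 2.801 / 1.335 = 2.098.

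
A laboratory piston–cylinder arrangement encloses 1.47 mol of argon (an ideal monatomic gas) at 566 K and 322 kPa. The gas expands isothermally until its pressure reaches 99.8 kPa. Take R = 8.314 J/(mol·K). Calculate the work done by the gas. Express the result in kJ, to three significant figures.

Isothermal process: W = nRT ln(V₂/V₁) = nRT ln(P₁/P₂).
W = (1.47)(8.314)(566) × ln(322/99.8)
  = 6917 × ln(3.226) = 6917 × 1.171
W_by_gas = 8103 J.

W ≈ 8.10 kJ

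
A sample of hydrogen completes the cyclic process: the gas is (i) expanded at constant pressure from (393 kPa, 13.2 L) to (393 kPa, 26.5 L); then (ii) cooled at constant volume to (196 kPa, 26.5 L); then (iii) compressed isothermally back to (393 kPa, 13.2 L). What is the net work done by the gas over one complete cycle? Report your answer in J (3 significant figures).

W_net ≈ 1610 J

Leg (i): W = PΔV = (393)(26.5 − 13.2) = 5227 J.
Leg (ii): W = 0.
Leg (iii): W = PᵢVᵢ ln(V_f/Vᵢ) = (5194) ln(13.2/26.5) = -3620 J.
W_net = 5227 − 3620 = 1607 J.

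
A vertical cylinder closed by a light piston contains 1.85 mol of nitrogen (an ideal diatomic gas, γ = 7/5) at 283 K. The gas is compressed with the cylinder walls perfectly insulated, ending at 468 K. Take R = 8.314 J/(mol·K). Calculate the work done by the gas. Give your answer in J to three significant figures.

W ≈ -7110 J

Adiabatic ⇒ Q = 0, so W_by = −ΔU = nCᵥ(T₁ − T₂).
Cᵥ = 5R/2 = 20.79 J/(mol·K).
W = (1.85)(20.79)(283 − 468) = -7114 J.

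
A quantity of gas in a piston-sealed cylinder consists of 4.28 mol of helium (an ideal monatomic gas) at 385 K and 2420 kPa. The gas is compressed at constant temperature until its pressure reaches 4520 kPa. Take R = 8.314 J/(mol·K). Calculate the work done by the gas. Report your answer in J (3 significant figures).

W ≈ -8560 J

Isothermal process: W = nRT ln(V₂/V₁) = nRT ln(P₁/P₂).
W = (4.28)(8.314)(385) × ln(2420/4520)
  = 13700 × ln(0.5354) = 13700 × -0.6247
W_by_gas = -8559 J.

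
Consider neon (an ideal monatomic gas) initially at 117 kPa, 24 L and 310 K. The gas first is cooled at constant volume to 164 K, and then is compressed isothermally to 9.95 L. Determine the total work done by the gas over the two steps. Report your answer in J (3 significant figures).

W_total ≈ -1310 J

Step 1 (isochoric): W = 0 (constant volume).
After step 1: P = 61.9 kPa (V unchanged).
Step 2 (isothermal): W = P₁V₁ ln(V₂/V₁) = (1486) ln(9.95/24) = -1308 J.
W_total = 0 − 1308 = -1308 J.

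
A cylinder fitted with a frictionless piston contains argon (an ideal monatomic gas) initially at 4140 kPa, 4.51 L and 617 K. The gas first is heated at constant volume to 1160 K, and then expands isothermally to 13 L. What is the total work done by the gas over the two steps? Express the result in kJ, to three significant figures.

Step 1 (isochoric): W = 0 (constant volume).
After step 1: P = 7783 kPa (V unchanged).
Step 2 (isothermal): W = P₁V₁ ln(V₂/V₁) = (35103) ln(13/4.51) = 37162 J.
W_total = 0 + 37162 = 37162 J.

W_total ≈ 37.2 kJ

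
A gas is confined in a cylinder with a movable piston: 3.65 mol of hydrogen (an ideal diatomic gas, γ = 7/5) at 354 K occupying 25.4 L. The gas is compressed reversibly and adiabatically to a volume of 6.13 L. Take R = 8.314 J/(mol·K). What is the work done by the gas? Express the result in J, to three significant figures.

W ≈ -20600 J

Adiabatic: TV^(γ−1) = const with γ = 7/5.
T₂ = T₁ (V₁/V₂)^(γ−1) = 354 × (25.4/6.13)^0.4 = 354 × 1.766 = 625.1 K.
W_by = nCᵥ(T₁ − T₂) = (3.65)(20.79)(354 − 625.1) = -20567 J.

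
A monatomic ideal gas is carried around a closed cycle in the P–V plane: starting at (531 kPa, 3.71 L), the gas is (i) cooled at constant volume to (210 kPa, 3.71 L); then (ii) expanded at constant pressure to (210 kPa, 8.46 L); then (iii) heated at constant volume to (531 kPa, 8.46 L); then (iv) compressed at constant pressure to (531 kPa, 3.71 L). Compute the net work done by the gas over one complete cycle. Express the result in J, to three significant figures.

Constant-volume legs do no work.
W(ii) = (210)(8.46 − 3.71) = 997.5 J; W(iv) = (531)(3.71 − 8.46) = -2522 J.
W_net = 997.5 − 2522 = -1525 J (the counter-clockwise enclosed area).

W_net ≈ -1520 J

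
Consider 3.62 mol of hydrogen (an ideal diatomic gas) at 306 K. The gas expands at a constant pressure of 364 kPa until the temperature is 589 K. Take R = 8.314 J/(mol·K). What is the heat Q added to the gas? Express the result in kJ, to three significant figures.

Isobaric: W = nRΔT = (3.62)(8.314)(283) = 8517 J.
ΔU = nCᵥΔT with Cᵥ = 5R/2: ΔU = (3.62)(20.79)(283) = 21293 J.
Q = ΔU + W = 21293 + 8517 = 29811 J.

Q ≈ 29.8 kJ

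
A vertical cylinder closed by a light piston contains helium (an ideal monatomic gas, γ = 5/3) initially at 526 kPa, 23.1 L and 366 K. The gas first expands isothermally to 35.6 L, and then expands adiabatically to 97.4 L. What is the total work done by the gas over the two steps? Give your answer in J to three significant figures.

W_total ≈ 14200 J

Step 1 (isothermal): W = P₁V₁ ln(V₂/V₁) = (12151) ln(35.6/23.1) = 5255 J.
After step 1: P = 341.3 kPa, V = 35.6 L, T = 366 K.
Step 2 (adiabatic): W = (P₁V₁ − P₂V₂)/(γ−1) = (12151 − 6211)/0.667 = 8909 J.
W_total = 5255 + 8909 = 14164 J.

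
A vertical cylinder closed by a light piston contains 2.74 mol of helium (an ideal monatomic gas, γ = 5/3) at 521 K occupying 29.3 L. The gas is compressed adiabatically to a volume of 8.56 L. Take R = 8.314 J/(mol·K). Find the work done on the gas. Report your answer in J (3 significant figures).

W ≈ 22600 J

Adiabatic: TV^(γ−1) = const with γ = 5/3.
T₂ = T₁ (V₁/V₂)^(γ−1) = 521 × (29.3/8.56)^0.667 = 521 × 2.271 = 1183 K.
W_by = nCᵥ(T₁ − T₂) = (2.74)(12.47)(521 − 1183) = -22632 J.
Work on gas = −W_by = 22632 J.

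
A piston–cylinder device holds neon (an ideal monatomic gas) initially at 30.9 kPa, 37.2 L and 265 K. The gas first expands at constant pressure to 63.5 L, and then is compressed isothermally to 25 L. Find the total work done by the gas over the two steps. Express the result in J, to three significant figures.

Step 1 (isobaric): W = PΔV = (30.9 kPa)(63.5 − 37.2 L) = 812.7 J.
After step 1: P = 30.9 kPa, V = 63.5 L, T = 452.4 K.
Step 2 (isothermal): W = P₁V₁ ln(V₂/V₁) = (1962) ln(25/63.5) = -1829 J.
W_total = 812.7 − 1829 = -1016 J.

W_total ≈ -1020 J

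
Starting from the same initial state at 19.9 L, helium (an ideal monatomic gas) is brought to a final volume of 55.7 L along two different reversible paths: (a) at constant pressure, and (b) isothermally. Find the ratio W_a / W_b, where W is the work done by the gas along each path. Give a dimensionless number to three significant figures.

Path (a) isobaric: W = P₁(V₂ − V₁) → W_a/(P₁V₁) = 1.799.
Path (b) isothermal: W = P₁V₁ ln(V₂/V₁) → W_b/(P₁V₁) = 1.029.
W_a / W_b = 1.799 / 1.029 = 1.748.

W_a / W_b ≈ 1.75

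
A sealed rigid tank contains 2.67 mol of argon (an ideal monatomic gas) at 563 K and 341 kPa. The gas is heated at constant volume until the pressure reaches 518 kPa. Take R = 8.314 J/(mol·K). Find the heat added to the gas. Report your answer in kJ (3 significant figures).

Constant volume ⇒ W = 0, so Q = ΔU = nCᵥΔT with Cᵥ = 3R/2 = 12.47 J/(mol·K).
At constant V, T₂/T₁ = P₂/P₁ ⇒ ΔT = T₁(P₂/P₁ − 1) = 563·(518/341 − 1) = 292.2 K.
ΔU = (2.67)(12.47)(292.2) = 9731 J.

Q ≈ 9.73 kJ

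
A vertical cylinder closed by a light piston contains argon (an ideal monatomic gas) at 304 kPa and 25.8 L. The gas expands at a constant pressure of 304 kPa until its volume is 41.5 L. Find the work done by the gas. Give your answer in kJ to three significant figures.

Isobaric: W = P ΔV.
W = (304 kPa)(41.5 − 25.8 L) = (304)(15.7) = 4773 J.

W ≈ 4.77 kJ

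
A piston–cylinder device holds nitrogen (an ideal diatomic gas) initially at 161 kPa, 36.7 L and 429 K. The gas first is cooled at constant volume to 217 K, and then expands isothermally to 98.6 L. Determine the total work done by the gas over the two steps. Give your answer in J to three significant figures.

Step 1 (isochoric): W = 0 (constant volume).
After step 1: P = 81.44 kPa (V unchanged).
Step 2 (isothermal): W = P₁V₁ ln(V₂/V₁) = (2989) ln(98.6/36.7) = 2954 J.
W_total = 0 + 2954 = 2954 J.

W_total ≈ 2950 J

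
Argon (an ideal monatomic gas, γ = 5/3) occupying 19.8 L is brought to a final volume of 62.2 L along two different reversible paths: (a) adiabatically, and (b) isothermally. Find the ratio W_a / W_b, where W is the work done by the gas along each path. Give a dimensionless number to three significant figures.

Path (a) adiabatic: W = P₁V₁(1 − (V₁/V₂)^(γ−1))/(γ−1) → W_a/(P₁V₁) = 0.8007.
Path (b) isothermal: W = P₁V₁ ln(V₂/V₁) → W_b/(P₁V₁) = 1.145.
W_a / W_b = 0.8007 / 1.145 = 0.6995.

W_a / W_b ≈ 0.699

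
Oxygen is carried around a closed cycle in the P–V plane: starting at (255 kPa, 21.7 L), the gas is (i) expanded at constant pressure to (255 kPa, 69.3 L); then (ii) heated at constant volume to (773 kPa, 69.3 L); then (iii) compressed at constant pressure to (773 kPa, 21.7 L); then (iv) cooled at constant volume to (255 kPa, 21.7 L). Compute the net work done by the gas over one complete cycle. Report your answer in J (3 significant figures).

Constant-volume legs do no work.
W(i) = (255)(69.3 − 21.7) = 12138 J; W(iii) = (773)(21.7 − 69.3) = -36795 J.
W_net = 12138 − 36795 = -24657 J (the counter-clockwise enclosed area).

W_net ≈ -24700 J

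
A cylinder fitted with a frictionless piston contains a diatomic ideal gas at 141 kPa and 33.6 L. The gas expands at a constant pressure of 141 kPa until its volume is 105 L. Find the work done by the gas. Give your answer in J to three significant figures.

Isobaric: W = P ΔV.
W = (141 kPa)(105 − 33.6 L) = (141)(71.4) = 10067 J.

W ≈ 10100 J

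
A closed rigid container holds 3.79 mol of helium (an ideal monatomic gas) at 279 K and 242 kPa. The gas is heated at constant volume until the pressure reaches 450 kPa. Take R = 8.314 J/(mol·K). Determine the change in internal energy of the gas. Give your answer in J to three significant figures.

ΔU ≈ 11300 J

Constant volume ⇒ W = 0, so Q = ΔU = nCᵥΔT with Cᵥ = 3R/2 = 12.47 J/(mol·K).
At constant V, T₂/T₁ = P₂/P₁ ⇒ ΔT = T₁(P₂/P₁ − 1) = 279·(450/242 − 1) = 239.8 K.
ΔU = (3.79)(12.47)(239.8) = 11334 J.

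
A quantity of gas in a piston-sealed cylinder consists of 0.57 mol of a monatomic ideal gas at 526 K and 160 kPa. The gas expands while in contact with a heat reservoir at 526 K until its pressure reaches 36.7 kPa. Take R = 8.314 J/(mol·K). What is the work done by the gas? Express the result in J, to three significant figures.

Isothermal process: W = nRT ln(V₂/V₁) = nRT ln(P₁/P₂).
W = (0.57)(8.314)(526) × ln(160/36.7)
  = 2493 × ln(4.36) = 2493 × 1.472
W_by_gas = 3670 J.

W ≈ 3670 J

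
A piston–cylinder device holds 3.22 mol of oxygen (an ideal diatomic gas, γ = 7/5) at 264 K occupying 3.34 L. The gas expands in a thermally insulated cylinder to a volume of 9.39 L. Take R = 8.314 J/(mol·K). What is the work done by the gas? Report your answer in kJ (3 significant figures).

Adiabatic: TV^(γ−1) = const with γ = 7/5.
T₂ = T₁ (V₁/V₂)^(γ−1) = 264 × (3.34/9.39)^0.4 = 264 × 0.6614 = 174.6 K.
W_by = nCᵥ(T₁ − T₂) = (3.22)(20.79)(264 − 174.6) = 5984 J.

W ≈ 5.98 kJ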